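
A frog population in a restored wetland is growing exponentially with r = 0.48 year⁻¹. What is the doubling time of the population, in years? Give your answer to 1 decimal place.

Doubling time t_d = ln(2)/r = 0.6931/0.48 = 1.4441.

1.4 years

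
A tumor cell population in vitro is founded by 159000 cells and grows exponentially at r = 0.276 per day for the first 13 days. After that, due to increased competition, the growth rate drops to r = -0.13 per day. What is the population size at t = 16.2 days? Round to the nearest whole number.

3792968 cells

Phase 1: N(13) = 159000·e^(0.276×13) = 159000·e^3.588 = 5.749707×10^6.
Phase 2 runs for 16.2 − 13 = 3.2 days at r = -0.13.
N(16.2) = 5.749707×10^6·e^(-0.13×3.2) = 5.749707×10^6·e^-0.416 = 3.792968×10^6.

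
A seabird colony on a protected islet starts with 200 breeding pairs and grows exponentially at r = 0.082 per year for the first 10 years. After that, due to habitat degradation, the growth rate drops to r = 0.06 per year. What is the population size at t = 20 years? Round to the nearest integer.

Phase 1: N(10) = 200·e^(0.082×10) = 200·e^0.82 = 454.1.
Phase 2 runs for 20 − 10 = 10 years at r = 0.06.
N(20) = 454.1·e^(0.06×10) = 454.1·e^0.6 = 827.424.

827 breeding pairs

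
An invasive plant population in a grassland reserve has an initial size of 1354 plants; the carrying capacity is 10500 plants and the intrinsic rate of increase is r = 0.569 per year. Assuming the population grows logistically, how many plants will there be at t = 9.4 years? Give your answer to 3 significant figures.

10200 plants

A = (K − N₀)/N₀ = (10500 − 1354)/1354 = 6.7548.
N(t) = K/(1 + A·e^(−rt)) = 10500/(1 + 6.7548×e^(−0.569×9.4)).
e^(−5.349) = 0.0047548; denominator = 1 + 6.7548×0.0047548 = 1.0321.
N = 10500/1.0321 = 10173.3.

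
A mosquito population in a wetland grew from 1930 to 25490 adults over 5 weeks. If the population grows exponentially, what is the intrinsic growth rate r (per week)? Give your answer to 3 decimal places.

From N(t) = N₀·e^(rt): e^(r·5) = 25490/1930 = 13.207.
r·5 = ln(13.207) = 2.5808, so r = 2.5808/5 = 0.51615.

0.516 per week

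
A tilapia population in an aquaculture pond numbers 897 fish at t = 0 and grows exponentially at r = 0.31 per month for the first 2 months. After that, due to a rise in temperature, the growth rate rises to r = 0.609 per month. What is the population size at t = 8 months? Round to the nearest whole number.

Phase 1: N(2) = 897·e^(0.31×2) = 897·e^0.62 = 1667.46.
Phase 2 runs for 8 − 2 = 6 months at r = 0.609.
N(8) = 1667.46·e^(0.609×6) = 1667.46·e^3.654 = 64412.

64412 fish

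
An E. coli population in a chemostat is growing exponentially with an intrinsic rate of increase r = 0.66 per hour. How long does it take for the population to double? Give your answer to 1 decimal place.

Doubling time t_d = ln(2)/r = 0.6931/0.66 = 1.0502.

1.1 hours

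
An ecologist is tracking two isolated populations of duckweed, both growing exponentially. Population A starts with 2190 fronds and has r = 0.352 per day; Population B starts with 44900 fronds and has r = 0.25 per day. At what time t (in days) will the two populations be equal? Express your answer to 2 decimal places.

29.61 days

Set 2190·e^(0.352t) = 44900·e^(0.25t).
e^((0.352 − 0.25)t) = 44900/2190 → e^(0.102·t) = 20.502.
0.102·t = ln(20.502) = 3.0205, so t = 3.0205/0.102 = 29.613.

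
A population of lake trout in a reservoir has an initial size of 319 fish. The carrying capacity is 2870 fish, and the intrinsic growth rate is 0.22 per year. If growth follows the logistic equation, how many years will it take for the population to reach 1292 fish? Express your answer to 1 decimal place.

8.5 years

A = (K − N₀)/N₀ = (2870 − 319)/319 = 7.9969.
Solve 2870/(1 + 7.9969·e^(−0.22t)) = 1292: 1 + 7.9969·e^(−0.22t) = 2.2214, so e^(−0.22t) = 0.15273.
−0.22·t = ln(0.15273) = -1.8791, so t = 1.8791/0.22 = 8.5413.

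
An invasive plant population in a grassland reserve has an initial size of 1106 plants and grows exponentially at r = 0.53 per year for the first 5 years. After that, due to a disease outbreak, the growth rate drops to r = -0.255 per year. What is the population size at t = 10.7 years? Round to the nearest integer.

3659 plants

Phase 1: N(5) = 1106·e^(0.53×5) = 1106·e^2.65 = 15654.4.
Phase 2 runs for 10.7 − 5 = 5.7 years at r = -0.255.
N(10.7) = 15654.4·e^(-0.255×5.7) = 15654.4·e^-1.453 = 3659.22.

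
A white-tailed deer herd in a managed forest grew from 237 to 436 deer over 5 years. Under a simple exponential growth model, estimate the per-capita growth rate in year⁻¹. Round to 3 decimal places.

0.122 per year

From N(t) = N₀·e^(rt): e^(r·5) = 436/237 = 1.8397.
r·5 = ln(1.8397) = 0.60958, so r = 0.60958/5 = 0.12192.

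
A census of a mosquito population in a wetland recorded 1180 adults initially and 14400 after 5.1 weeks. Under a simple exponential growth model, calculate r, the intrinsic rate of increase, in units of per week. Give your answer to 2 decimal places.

0.49 per week

From N(t) = N₀·e^(rt): e^(r·5.1) = 14400/1180 = 12.203.
r·5.1 = ln(12.203) = 2.5017, so r = 2.5017/5.1 = 0.49053.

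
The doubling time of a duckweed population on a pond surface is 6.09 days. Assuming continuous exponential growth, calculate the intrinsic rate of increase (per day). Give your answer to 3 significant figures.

r = ln(2)/t_d = 0.6931/6.09 = 0.11382.

0.114 per day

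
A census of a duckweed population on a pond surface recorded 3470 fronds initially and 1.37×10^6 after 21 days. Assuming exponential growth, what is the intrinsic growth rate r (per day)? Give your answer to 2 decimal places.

0.28 per day

From N(t) = N₀·e^(rt): e^(r·21) = 1.37×10^6/3470 = 394.81.
r·21 = ln(394.81) = 5.9784, so r = 5.9784/21 = 0.28469.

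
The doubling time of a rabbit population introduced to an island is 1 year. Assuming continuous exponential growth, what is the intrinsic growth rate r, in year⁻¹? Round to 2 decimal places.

0.69 per year

r = ln(2)/t_d = 0.6931/1 = 0.69315.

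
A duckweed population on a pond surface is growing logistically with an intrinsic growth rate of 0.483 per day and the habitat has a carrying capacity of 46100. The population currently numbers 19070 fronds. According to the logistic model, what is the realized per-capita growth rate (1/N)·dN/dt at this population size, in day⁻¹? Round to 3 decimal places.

(1/N)·dN/dt = r(1 − N/K) = 0.483 × (1 − 19070/46100).
= 0.483 × 0.58633 = 0.2832.

0.283 per day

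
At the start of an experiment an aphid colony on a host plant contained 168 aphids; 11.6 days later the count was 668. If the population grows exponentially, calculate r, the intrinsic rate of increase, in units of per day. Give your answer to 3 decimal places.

From N(t) = N₀·e^(rt): e^(r·11.6) = 668/168 = 3.9762.
r·11.6 = ln(3.9762) = 1.3803, so r = 1.3803/11.6 = 0.11899.

0.119 per day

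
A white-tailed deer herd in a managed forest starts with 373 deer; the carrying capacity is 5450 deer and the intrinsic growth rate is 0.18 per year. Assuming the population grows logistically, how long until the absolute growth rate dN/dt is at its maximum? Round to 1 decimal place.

14.5 years

Logistic growth is fastest at N = K/2 = 2725.
A = (K − N₀)/N₀ = 13.611. Set K/(1 + A·e^(−rt)) = K/2 → A·e^(−rt) = 1.
e^(−0.18t) = 1/13.611 = 0.0734686, so t = ln(13.611)/0.18 = 2.6109/0.18 = 14.505.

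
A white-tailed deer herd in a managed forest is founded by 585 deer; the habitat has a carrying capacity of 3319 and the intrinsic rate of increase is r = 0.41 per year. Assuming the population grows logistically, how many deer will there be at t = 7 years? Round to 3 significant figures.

A = (K − N₀)/N₀ = (3319 − 585)/585 = 4.6735.
N(t) = K/(1 + A·e^(−rt)) = 3319/(1 + 4.6735×e^(−0.41×7)).
e^(−2.87) = 0.056699; denominator = 1 + 4.6735×0.056699 = 1.265.
N = 3319/1.265 = 2623.75.

2620 deer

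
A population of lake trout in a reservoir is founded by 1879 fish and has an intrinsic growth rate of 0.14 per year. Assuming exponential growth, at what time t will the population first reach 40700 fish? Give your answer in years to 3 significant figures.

22.0 years

Set N₀·e^(rt) = 40700: e^(0.14·t) = 40700/1879 = 21.66.
0.14·t = ln(21.66) = 3.0755, so t = 3.0755/0.14 = 21.968.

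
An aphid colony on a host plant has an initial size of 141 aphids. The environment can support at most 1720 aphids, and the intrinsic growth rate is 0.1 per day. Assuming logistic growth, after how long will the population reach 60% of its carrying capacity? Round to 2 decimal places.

28.21 days

A = (K − N₀)/N₀ = (1720 − 141)/141 = 11.199.
Solve 1720/(1 + 11.199·e^(−0.1t)) = 1032: 1 + 11.199·e^(−0.1t) = 1.6667, so e^(−0.1t) = 0.0595313.
−0.1·t = ln(0.0595313) = -2.8213, so t = 2.8213/0.1 = 28.213.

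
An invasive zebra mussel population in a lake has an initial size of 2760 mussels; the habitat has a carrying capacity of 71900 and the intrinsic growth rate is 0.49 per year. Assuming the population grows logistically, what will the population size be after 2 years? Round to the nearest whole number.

6912 mussels

A = (K − N₀)/N₀ = (71900 − 2760)/2760 = 25.051.
N(t) = K/(1 + A·e^(−rt)) = 71900/(1 + 25.051×e^(−0.49×2)).
e^(−0.98) = 0.37531; denominator = 1 + 25.051×0.37531 = 10.402.
N = 71900/10.402 = 6912.26.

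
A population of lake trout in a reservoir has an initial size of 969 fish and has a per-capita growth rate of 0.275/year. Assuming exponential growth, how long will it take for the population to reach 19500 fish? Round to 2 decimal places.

Set N₀·e^(rt) = 19500: e^(0.275·t) = 19500/969 = 20.124.
0.275·t = ln(20.124) = 3.0019, so t = 3.0019/0.275 = 10.916.

10.92 years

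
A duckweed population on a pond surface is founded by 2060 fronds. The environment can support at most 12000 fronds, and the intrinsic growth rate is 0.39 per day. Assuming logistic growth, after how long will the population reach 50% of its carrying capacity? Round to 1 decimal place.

A = (K − N₀)/N₀ = (12000 − 2060)/2060 = 4.8252.
Solve 12000/(1 + 4.8252·e^(−0.39t)) = 6000: 1 + 4.8252·e^(−0.39t) = 2, so e^(−0.39t) = 0.207243.
−0.39·t = ln(0.207243) = -1.5739, so t = 1.5739/0.39 = 4.0355.

4.0 days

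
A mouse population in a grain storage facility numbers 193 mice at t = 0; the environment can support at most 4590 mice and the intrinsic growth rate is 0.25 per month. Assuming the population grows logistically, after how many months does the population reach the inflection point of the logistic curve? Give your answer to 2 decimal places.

Logistic growth is fastest at N = K/2 = 2295.
A = (K − N₀)/N₀ = 22.782. Set K/(1 + A·e^(−rt)) = K/2 → A·e^(−rt) = 1.
e^(−0.25t) = 1/22.782 = 0.0438936, so t = ln(22.782)/0.25 = 3.126/0.25 = 12.504.

12.50 months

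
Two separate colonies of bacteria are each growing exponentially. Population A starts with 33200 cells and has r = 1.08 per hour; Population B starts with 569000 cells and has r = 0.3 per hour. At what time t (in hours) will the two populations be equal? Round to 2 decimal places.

Set 33200·e^(1.08t) = 569000·e^(0.3t).
e^((1.08 − 0.3)t) = 569000/33200 → e^(0.78·t) = 17.139.
0.78·t = ln(17.139) = 2.8413, so t = 2.8413/0.78 = 3.6427.

3.64 hours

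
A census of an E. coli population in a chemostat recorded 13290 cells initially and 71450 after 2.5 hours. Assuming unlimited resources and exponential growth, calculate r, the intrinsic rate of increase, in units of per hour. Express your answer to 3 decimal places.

From N(t) = N₀·e^(rt): e^(r·2.5) = 71450/13290 = 5.3762.
r·2.5 = ln(5.3762) = 1.682, so r = 1.682/2.5 = 0.67279.

0.673 per hour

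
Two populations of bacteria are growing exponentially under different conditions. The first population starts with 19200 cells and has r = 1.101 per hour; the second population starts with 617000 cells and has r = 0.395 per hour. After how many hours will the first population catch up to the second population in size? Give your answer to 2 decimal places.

Set 19200·e^(1.101t) = 617000·e^(0.395t).
e^((1.101 − 0.395)t) = 617000/19200 → e^(0.706·t) = 32.135.
0.706·t = ln(32.135) = 3.47, so t = 3.47/0.706 = 4.915.

4.91 hours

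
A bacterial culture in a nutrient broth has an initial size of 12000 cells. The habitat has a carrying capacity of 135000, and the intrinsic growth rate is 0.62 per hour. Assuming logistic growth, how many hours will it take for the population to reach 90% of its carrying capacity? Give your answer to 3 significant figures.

7.30 hours

A = (K − N₀)/N₀ = (135000 − 12000)/12000 = 10.25.
Solve 135000/(1 + 10.25·e^(−0.62t)) = 121500: 1 + 10.25·e^(−0.62t) = 1.1111, so e^(−0.62t) = 0.0108401.
−0.62·t = ln(0.0108401) = -4.5245, so t = 4.5245/0.62 = 7.2976.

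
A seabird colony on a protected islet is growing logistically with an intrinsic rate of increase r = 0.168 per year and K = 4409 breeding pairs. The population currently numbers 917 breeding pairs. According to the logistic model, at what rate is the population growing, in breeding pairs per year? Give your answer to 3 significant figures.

dN/dt = rN(1 − N/K) = 0.168 × 917 × (1 − 917/4409).
1 − 917/4409 = 0.79202; dN/dt = 0.168 × 917 × 0.79202 = 122.01.

122 breeding pairs per year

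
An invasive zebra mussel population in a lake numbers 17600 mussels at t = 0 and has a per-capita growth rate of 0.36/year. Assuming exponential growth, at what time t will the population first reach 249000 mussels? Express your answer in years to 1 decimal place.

7.4 years

Set N₀·e^(rt) = 249000: e^(0.36·t) = 249000/17600 = 14.148.
0.36·t = ln(14.148) = 2.6496, so t = 2.6496/0.36 = 7.3599.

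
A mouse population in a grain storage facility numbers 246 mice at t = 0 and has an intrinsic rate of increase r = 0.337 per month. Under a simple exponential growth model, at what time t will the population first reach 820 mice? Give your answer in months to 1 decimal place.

Set N₀·e^(rt) = 820: e^(0.337·t) = 820/246 = 3.3333.
0.337·t = ln(3.3333) = 1.204, so t = 1.204/0.337 = 3.5726.

3.6 months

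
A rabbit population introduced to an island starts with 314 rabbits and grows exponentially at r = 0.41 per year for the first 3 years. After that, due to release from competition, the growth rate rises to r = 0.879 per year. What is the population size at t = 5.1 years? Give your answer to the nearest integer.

6804 rabbits

Phase 1: N(3) = 314·e^(0.41×3) = 314·e^1.23 = 1074.27.
Phase 2 runs for 5.1 − 3 = 2.1 years at r = 0.879.
N(5.1) = 1074.27·e^(0.879×2.1) = 1074.27·e^1.846 = 6804.18.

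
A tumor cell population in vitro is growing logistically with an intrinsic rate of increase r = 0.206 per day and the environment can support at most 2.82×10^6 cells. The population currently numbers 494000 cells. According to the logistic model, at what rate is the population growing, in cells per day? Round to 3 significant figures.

83900 cells per day

dN/dt = rN(1 − N/K) = 0.206 × 494000 × (1 − 494000/2.82×10^6).
1 − 494000/2.82×10^6 = 0.82482; dN/dt = 0.206 × 494000 × 0.82482 = 83937.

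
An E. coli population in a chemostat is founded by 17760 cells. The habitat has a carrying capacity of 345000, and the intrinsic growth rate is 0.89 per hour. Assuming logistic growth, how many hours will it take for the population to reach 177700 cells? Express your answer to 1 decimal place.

3.3 hours

A = (K − N₀)/N₀ = (345000 − 17760)/17760 = 18.426.
Solve 345000/(1 + 18.426·e^(−0.89t)) = 177700: 1 + 18.426·e^(−0.89t) = 1.9415, so e^(−0.89t) = 0.0510958.
−0.89·t = ln(0.0510958) = -2.9741, so t = 2.9741/0.89 = 3.3416.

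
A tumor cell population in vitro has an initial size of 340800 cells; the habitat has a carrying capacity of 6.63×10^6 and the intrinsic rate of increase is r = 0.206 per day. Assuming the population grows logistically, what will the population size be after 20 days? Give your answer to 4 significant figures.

A = (K − N₀)/N₀ = (6.63×10^6 − 340800)/340800 = 18.454.
N(t) = K/(1 + A·e^(−rt)) = 6.63×10^6/(1 + 18.454×e^(−0.206×20)).
e^(−4.12) = 0.016245; denominator = 1 + 18.454×0.016245 = 1.2998.
N = 6.63×10^6/1.2998 = 5.100863×10^6.

5101000 cells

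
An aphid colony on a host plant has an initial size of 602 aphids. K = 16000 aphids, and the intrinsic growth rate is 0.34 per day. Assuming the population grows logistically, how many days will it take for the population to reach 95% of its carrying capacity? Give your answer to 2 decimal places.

A = (K − N₀)/N₀ = (16000 − 602)/602 = 25.578.
Solve 16000/(1 + 25.578·e^(−0.34t)) = 15200: 1 + 25.578·e^(−0.34t) = 1.0526, so e^(−0.34t) = 0.00205768.
−0.34·t = ln(0.00205768) = -6.1862, so t = 6.1862/0.34 = 18.195.

18.19 days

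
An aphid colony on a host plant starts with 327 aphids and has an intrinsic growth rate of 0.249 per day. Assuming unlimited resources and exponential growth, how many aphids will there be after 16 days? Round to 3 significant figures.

17600 aphids

N(t) = N₀·e^(rt) = 327 × e^(0.249×16) = 327 × e^3.984.
e^3.984 ≈ 53.732, so N ≈ 327 × 53.732 = 17570.2.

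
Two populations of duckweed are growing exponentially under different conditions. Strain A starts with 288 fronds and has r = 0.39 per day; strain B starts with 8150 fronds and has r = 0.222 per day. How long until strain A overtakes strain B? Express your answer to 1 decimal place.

Set 288·e^(0.39t) = 8150·e^(0.222t).
e^((0.39 − 0.222)t) = 8150/288 → e^(0.168·t) = 28.299.
0.168·t = ln(28.299) = 3.3428, so t = 3.3428/0.168 = 19.898.

19.9 days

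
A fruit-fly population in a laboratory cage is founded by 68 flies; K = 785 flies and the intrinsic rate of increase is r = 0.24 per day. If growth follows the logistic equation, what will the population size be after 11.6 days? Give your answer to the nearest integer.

475 flies

A = (K − N₀)/N₀ = (785 − 68)/68 = 10.544.
N(t) = K/(1 + A·e^(−rt)) = 785/(1 + 10.544×e^(−0.24×11.6)).
e^(−2.784) = 0.061791; denominator = 1 + 10.544×0.061791 = 1.6515.
N = 785/1.6515 = 475.317.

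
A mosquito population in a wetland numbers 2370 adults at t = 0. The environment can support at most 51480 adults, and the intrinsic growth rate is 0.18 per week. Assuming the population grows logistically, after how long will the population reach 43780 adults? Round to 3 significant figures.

26.5 weeks

A = (K − N₀)/N₀ = (51480 − 2370)/2370 = 20.722.
Solve 51480/(1 + 20.722·e^(−0.18t)) = 43780: 1 + 20.722·e^(−0.18t) = 1.1759, so e^(−0.18t) = 0.00848777.
−0.18·t = ln(0.00848777) = -4.7691, so t = 4.7691/0.18 = 26.495.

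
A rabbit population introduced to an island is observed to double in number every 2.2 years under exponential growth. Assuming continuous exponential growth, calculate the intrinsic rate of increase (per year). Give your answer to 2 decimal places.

r = ln(2)/t_d = 0.6931/2.2 = 0.31507.

0.32 per year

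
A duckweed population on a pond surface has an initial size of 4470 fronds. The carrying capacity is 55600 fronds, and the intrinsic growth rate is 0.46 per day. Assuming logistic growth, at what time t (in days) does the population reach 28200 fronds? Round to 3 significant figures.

5.36 days

A = (K − N₀)/N₀ = (55600 − 4470)/4470 = 11.438.
Solve 55600/(1 + 11.438·e^(−0.46t)) = 28200: 1 + 11.438·e^(−0.46t) = 1.9716, so e^(−0.46t) = 0.0849441.
−0.46·t = ln(0.0849441) = -2.4658, so t = 2.4658/0.46 = 5.3604.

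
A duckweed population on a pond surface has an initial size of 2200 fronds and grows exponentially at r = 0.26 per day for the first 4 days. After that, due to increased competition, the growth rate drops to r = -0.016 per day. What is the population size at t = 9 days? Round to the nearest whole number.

Phase 1: N(4) = 2200·e^(0.26×4) = 2200·e^1.04 = 6224.28.
Phase 2 runs for 9 − 4 = 5 days at r = -0.016.
N(9) = 6224.28·e^(-0.016×5) = 6224.28·e^-0.08 = 5745.73.

5746 fronds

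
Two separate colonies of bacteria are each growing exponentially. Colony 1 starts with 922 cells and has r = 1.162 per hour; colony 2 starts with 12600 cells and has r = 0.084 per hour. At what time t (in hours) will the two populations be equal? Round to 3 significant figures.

Set 922·e^(1.162t) = 12600·e^(0.084t).
e^((1.162 − 0.084)t) = 12600/922 → e^(1.078·t) = 13.666.
1.078·t = ln(13.666) = 2.6149, so t = 2.6149/1.078 = 2.4257.

2.43 hours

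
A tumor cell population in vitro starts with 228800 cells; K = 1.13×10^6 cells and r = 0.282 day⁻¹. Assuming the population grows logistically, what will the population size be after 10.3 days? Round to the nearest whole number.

A = (K − N₀)/N₀ = (1.13×10^6 − 228800)/228800 = 3.9388.
N(t) = K/(1 + A·e^(−rt)) = 1.13×10^6/(1 + 3.9388×e^(−0.282×10.3)).
e^(−2.905) = 0.054771; denominator = 1 + 3.9388×0.054771 = 1.2157.
N = 1.13×10^6/1.2157 = 929482.

929482 cells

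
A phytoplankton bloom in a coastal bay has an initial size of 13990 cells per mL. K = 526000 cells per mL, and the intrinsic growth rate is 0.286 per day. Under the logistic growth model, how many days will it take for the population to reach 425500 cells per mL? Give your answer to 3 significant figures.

17.6 days

A = (K − N₀)/N₀ = (526000 − 13990)/13990 = 36.598.
Solve 526000/(1 + 36.598·e^(−0.286t)) = 425500: 1 + 36.598·e^(−0.286t) = 1.2362, so e^(−0.286t) = 0.00645366.
−0.286·t = ln(0.00645366) = -5.0431, so t = 5.0431/0.286 = 17.633.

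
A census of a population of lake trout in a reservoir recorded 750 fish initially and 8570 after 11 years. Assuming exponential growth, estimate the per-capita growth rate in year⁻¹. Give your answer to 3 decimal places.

0.221 per year

From N(t) = N₀·e^(rt): e^(r·11) = 8570/750 = 11.427.
r·11 = ln(11.427) = 2.4359, so r = 2.4359/11 = 0.22145.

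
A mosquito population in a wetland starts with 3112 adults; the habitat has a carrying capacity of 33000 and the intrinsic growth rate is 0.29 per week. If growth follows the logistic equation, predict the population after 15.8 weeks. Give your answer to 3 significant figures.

A = (K − N₀)/N₀ = (33000 − 3112)/3112 = 9.6041.
N(t) = K/(1 + A·e^(−rt)) = 33000/(1 + 9.6041×e^(−0.29×15.8)).
e^(−4.582) = 0.010234; denominator = 1 + 9.6041×0.010234 = 1.0983.
N = 33000/1.0983 = 30046.6.

30000 adults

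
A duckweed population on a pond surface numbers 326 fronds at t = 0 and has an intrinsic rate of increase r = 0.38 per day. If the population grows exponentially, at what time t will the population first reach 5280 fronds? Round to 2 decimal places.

7.33 days

Set N₀·e^(rt) = 5280: e^(0.38·t) = 5280/326 = 16.196.
0.38·t = ln(16.196) = 2.7848, so t = 2.7848/0.38 = 7.3284.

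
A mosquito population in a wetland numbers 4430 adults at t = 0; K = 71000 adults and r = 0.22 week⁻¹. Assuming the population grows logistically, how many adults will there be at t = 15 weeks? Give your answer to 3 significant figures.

A = (K − N₀)/N₀ = (71000 − 4430)/4430 = 15.027.
N(t) = K/(1 + A·e^(−rt)) = 71000/(1 + 15.027×e^(−0.22×15)).
e^(−3.3) = 0.036883; denominator = 1 + 15.027×0.036883 = 1.5542.
N = 71000/1.5542 = 45681.3.

45700 adults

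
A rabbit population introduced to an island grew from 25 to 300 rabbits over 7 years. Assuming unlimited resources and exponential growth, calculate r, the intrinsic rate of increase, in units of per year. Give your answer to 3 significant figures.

From N(t) = N₀·e^(rt): e^(r·7) = 300/25 = 12.
r·7 = ln(12) = 2.4849, so r = 2.4849/7 = 0.35499.

0.355 per year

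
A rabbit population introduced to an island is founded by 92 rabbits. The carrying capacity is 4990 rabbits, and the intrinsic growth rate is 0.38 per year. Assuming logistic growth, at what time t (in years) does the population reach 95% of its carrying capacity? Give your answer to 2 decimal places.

A = (K − N₀)/N₀ = (4990 − 92)/92 = 53.239.
Solve 4990/(1 + 53.239·e^(−0.38t)) = 4740.5: 1 + 53.239·e^(−0.38t) = 1.0526, so e^(−0.38t) = 0.000988588.
−0.38·t = ln(0.000988588) = -6.9192, so t = 6.9192/0.38 = 18.209.

18.21 years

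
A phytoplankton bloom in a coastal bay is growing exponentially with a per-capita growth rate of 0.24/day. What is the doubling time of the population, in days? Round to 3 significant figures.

2.89 days

Doubling time t_d = ln(2)/r = 0.6931/0.24 = 2.8881.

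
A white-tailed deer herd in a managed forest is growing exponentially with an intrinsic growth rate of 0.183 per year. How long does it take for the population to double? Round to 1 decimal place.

3.8 years

Doubling time t_d = ln(2)/r = 0.6931/0.183 = 3.7877.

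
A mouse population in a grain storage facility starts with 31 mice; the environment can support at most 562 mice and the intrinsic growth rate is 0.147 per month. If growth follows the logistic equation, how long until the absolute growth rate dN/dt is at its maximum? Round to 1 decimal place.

Logistic growth is fastest at N = K/2 = 281.
A = (K − N₀)/N₀ = 17.129. Set K/(1 + A·e^(−rt)) = K/2 → A·e^(−rt) = 1.
e^(−0.147t) = 1/17.129 = 0.0583804, so t = ln(17.129)/0.147 = 2.8408/0.147 = 19.325.

19.3 months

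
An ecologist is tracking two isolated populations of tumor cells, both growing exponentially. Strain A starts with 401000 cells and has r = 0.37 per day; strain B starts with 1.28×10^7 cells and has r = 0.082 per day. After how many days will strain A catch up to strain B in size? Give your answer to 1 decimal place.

Set 401000·e^(0.37t) = 1.28×10^7·e^(0.082t).
e^((0.37 − 0.082)t) = 1.28×10^7/401000 → e^(0.288·t) = 31.92.
0.288·t = ln(31.92) = 3.4632, so t = 3.4632/0.288 = 12.025.

12.0 days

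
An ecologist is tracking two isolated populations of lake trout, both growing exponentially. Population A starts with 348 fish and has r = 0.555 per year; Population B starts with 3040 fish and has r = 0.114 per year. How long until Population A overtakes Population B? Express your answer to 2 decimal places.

4.91 years

Set 348·e^(0.555t) = 3040·e^(0.114t).
e^((0.555 − 0.114)t) = 3040/348 → e^(0.441·t) = 8.7356.
0.441·t = ln(8.7356) = 2.1674, so t = 2.1674/0.441 = 4.9148.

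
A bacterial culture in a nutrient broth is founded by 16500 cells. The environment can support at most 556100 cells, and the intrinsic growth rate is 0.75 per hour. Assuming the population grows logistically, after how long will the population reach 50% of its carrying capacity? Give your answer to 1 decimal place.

A = (K − N₀)/N₀ = (556100 − 16500)/16500 = 32.703.
Solve 556100/(1 + 32.703·e^(−0.75t)) = 278050: 1 + 32.703·e^(−0.75t) = 2, so e^(−0.75t) = 0.0305782.
−0.75·t = ln(0.0305782) = -3.4875, so t = 3.4875/0.75 = 4.65.

4.6 hours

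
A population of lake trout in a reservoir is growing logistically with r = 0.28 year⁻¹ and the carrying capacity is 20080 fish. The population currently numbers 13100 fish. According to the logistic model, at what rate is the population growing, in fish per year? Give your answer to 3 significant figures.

dN/dt = rN(1 − N/K) = 0.28 × 13100 × (1 − 13100/20080).
1 − 13100/20080 = 0.34761; dN/dt = 0.28 × 13100 × 0.34761 = 1275.

1280 fish per year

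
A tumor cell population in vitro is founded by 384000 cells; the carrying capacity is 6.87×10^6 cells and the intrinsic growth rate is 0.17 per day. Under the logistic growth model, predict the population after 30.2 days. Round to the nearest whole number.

A = (K − N₀)/N₀ = (6.87×10^6 − 384000)/384000 = 16.891.
N(t) = K/(1 + A·e^(−rt)) = 6.87×10^6/(1 + 16.891×e^(−0.17×30.2)).
e^(−5.134) = 0.0058929; denominator = 1 + 16.891×0.0058929 = 1.0995.
N = 6.87×10^6/1.0995 = 6.248093×10^6.

6248093 cells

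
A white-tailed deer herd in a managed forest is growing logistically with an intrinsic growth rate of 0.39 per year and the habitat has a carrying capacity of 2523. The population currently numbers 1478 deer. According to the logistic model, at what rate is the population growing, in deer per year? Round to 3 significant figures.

239 deer per year

dN/dt = rN(1 − N/K) = 0.39 × 1478 × (1 − 1478/2523).
1 − 1478/2523 = 0.41419; dN/dt = 0.39 × 1478 × 0.41419 = 238.75.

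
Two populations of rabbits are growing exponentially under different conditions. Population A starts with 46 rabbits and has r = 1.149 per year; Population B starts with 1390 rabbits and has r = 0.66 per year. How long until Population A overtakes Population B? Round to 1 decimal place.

Set 46·e^(1.149t) = 1390·e^(0.66t).
e^((1.149 − 0.66)t) = 1390/46 → e^(0.489·t) = 30.217.
0.489·t = ln(30.217) = 3.4084, so t = 3.4084/0.489 = 6.9702.

7.0 years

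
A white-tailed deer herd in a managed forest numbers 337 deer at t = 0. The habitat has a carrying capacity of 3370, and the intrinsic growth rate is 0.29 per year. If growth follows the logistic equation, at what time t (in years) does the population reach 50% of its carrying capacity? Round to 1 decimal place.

7.6 years

A = (K − N₀)/N₀ = (3370 − 337)/337 = 9.
Solve 3370/(1 + 9·e^(−0.29t)) = 1685: 1 + 9·e^(−0.29t) = 2, so e^(−0.29t) = 0.111111.
−0.29·t = ln(0.111111) = -2.1972, so t = 2.1972/0.29 = 7.5766.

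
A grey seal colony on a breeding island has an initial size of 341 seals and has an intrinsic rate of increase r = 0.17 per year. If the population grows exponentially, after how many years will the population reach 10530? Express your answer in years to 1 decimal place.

Set N₀·e^(rt) = 10530: e^(0.17·t) = 10530/341 = 30.88.
0.17·t = ln(30.88) = 3.4301, so t = 3.4301/0.17 = 20.177.

20.2 years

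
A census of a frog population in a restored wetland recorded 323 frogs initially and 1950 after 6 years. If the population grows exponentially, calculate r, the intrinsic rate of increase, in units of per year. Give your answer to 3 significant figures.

0.300 per year

From N(t) = N₀·e^(rt): e^(r·6) = 1950/323 = 6.0372.
r·6 = ln(6.0372) = 1.7979, so r = 1.7979/6 = 0.29966.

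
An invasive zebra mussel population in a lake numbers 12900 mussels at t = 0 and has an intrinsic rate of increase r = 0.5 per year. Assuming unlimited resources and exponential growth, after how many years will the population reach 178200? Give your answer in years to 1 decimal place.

5.3 years

Set N₀·e^(rt) = 178200: e^(0.5·t) = 178200/12900 = 13.814.
0.5·t = ln(13.814) = 2.6257, so t = 2.6257/0.5 = 5.2514.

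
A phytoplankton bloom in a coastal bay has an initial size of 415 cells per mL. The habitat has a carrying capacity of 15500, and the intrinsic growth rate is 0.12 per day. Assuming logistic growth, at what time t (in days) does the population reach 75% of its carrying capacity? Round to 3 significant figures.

39.1 days

A = (K − N₀)/N₀ = (15500 − 415)/415 = 36.349.
Solve 15500/(1 + 36.349·e^(−0.12t)) = 11625: 1 + 36.349·e^(−0.12t) = 1.3333, so e^(−0.12t) = 0.00917026.
−0.12·t = ln(0.00917026) = -4.6918, so t = 4.6918/0.12 = 39.098.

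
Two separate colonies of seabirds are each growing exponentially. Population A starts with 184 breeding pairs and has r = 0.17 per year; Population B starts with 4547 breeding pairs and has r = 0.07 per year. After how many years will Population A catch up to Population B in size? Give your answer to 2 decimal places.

Set 184·e^(0.17t) = 4547·e^(0.07t).
e^((0.17 − 0.07)t) = 4547/184 → e^(0.1·t) = 24.712.
0.1·t = ln(24.712) = 3.2073, so t = 3.2073/0.1 = 32.073.

32.07 years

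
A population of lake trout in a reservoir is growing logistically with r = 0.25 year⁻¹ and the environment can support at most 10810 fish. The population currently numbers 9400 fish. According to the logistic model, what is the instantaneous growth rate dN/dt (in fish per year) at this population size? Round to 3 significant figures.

dN/dt = rN(1 − N/K) = 0.25 × 9400 × (1 − 9400/10810).
1 − 9400/10810 = 0.13043; dN/dt = 0.25 × 9400 × 0.13043 = 306.52.

307 fish per year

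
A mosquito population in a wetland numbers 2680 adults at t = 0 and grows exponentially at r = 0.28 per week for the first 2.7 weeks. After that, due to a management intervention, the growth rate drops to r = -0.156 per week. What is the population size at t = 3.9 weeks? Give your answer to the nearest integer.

4733 adults

Phase 1: N(2.7) = 2680·e^(0.28×2.7) = 2680·e^0.756 = 5707.7.
Phase 2 runs for 3.9 − 2.7 = 1.2 weeks at r = -0.156.
N(3.9) = 5707.7·e^(-0.156×1.2) = 5707.7·e^-0.1872 = 4733.27.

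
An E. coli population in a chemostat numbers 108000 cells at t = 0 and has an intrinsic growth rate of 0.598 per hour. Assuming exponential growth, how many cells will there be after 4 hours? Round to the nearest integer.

N(t) = N₀·e^(rt) = 108000 × e^(0.598×4) = 108000 × e^2.392.
e^2.392 ≈ 10.935, so N ≈ 108000 × 10.935 = 1.181017×10^6.

1181017 cells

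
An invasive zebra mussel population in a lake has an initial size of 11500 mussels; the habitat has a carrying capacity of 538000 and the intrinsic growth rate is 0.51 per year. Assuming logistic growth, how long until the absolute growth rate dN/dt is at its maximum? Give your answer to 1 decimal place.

Logistic growth is fastest at N = K/2 = 269000.
A = (K − N₀)/N₀ = 45.783. Set K/(1 + A·e^(−rt)) = K/2 → A·e^(−rt) = 1.
e^(−0.51t) = 1/45.783 = 0.0218424, so t = ln(45.783)/0.51 = 3.8239/0.51 = 7.4979.

7.5 years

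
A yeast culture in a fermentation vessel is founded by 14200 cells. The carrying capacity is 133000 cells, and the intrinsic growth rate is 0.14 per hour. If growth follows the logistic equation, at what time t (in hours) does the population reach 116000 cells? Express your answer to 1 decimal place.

28.9 hours

A = (K − N₀)/N₀ = (133000 − 14200)/14200 = 8.3662.
Solve 133000/(1 + 8.3662·e^(−0.14t)) = 116000: 1 + 8.3662·e^(−0.14t) = 1.1466, so e^(−0.14t) = 0.0175171.
−0.14·t = ln(0.0175171) = -4.0446, so t = 4.0446/0.14 = 28.89.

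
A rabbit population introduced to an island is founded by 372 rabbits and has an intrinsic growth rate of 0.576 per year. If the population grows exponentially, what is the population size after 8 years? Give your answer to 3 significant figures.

37300 rabbits

N(t) = N₀·e^(rt) = 372 × e^(0.576×8) = 372 × e^4.608.
e^4.608 ≈ 100.28, so N ≈ 372 × 100.28 = 37305.4.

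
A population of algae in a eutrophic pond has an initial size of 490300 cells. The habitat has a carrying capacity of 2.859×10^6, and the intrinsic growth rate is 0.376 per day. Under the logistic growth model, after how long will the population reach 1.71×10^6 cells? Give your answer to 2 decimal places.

A = (K − N₀)/N₀ = (2.859×10^6 − 490300)/490300 = 4.8311.
Solve 2.859×10^6/(1 + 4.8311·e^(−0.376t)) = 1.71×10^6: 1 + 4.8311·e^(−0.376t) = 1.6719, so e^(−0.376t) = 0.139084.
−0.376·t = ln(0.139084) = -1.9727, so t = 1.9727/0.376 = 5.2465.

5.25 days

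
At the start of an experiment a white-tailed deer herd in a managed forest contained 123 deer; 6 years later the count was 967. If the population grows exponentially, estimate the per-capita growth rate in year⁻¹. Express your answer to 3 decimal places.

From N(t) = N₀·e^(rt): e^(r·6) = 967/123 = 7.8618.
r·6 = ln(7.8618) = 2.062, so r = 2.062/6 = 0.34367.

0.344 per year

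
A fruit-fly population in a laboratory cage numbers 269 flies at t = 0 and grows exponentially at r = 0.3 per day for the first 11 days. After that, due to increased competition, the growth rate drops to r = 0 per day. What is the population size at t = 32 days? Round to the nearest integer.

7293 flies

Phase 1: N(11) = 269·e^(0.3×11) = 269·e^3.3 = 7293.3.
Phase 2 runs for 32 − 11 = 21 days at r = 0.
N(32) = 7293.3·e^(0×21) = 7293.3·e^-0 = 7293.3.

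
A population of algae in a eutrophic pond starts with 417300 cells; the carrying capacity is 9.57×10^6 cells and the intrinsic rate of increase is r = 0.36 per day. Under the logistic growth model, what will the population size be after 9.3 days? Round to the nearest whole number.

A = (K − N₀)/N₀ = (9.57×10^6 − 417300)/417300 = 21.933.
N(t) = K/(1 + A·e^(−rt)) = 9.57×10^6/(1 + 21.933×e^(−0.36×9.3)).
e^(−3.348) = 0.035155; denominator = 1 + 21.933×0.035155 = 1.7711.
N = 9.57×10^6/1.7711 = 5.403572×10^6.

5403572 cells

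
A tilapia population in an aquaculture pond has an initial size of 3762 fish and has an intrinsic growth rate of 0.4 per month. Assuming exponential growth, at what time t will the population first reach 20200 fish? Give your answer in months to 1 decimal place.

Set N₀·e^(rt) = 20200: e^(0.4·t) = 20200/3762 = 5.3695.
0.4·t = ln(5.3695) = 1.6807, so t = 1.6807/0.4 = 4.2018.

4.2 months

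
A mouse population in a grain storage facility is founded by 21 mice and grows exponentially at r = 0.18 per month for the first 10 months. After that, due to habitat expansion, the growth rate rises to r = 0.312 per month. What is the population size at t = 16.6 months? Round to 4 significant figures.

996.0 mice

Phase 1: N(10) = 21·e^(0.18×10) = 21·e^1.8 = 127.043.
Phase 2 runs for 16.6 − 10 = 6.6 months at r = 0.312.
N(16.6) = 127.043·e^(0.312×6.6) = 127.043·e^2.059 = 995.975.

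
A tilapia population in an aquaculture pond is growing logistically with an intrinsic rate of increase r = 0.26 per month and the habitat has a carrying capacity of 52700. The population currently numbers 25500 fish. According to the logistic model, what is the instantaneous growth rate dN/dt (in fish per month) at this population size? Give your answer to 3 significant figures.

dN/dt = rN(1 − N/K) = 0.26 × 25500 × (1 − 25500/52700).
1 − 25500/52700 = 0.51613; dN/dt = 0.26 × 25500 × 0.51613 = 3421.9.

3420 fish per month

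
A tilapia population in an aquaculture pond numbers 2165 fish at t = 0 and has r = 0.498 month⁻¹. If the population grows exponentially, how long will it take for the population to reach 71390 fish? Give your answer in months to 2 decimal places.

7.02 months

Set N₀·e^(rt) = 71390: e^(0.498·t) = 71390/2165 = 32.975.
0.498·t = ln(32.975) = 3.4957, so t = 3.4957/0.498 = 7.0196.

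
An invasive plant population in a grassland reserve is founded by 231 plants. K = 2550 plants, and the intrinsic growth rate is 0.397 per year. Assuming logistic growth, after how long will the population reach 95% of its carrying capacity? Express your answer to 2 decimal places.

13.23 years

A = (K − N₀)/N₀ = (2550 − 231)/231 = 10.039.
Solve 2550/(1 + 10.039·e^(−0.397t)) = 2422.5: 1 + 10.039·e^(−0.397t) = 1.0526, so e^(−0.397t) = 0.00524273.
−0.397·t = ln(0.00524273) = -5.2509, so t = 5.2509/0.397 = 13.226.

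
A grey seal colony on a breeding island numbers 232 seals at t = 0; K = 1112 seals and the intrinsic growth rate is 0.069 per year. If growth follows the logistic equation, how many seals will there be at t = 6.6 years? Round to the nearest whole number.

A = (K − N₀)/N₀ = (1112 − 232)/232 = 3.7931.
N(t) = K/(1 + A·e^(−rt)) = 1112/(1 + 3.7931×e^(−0.069×6.6)).
e^(−0.4554) = 0.63419; denominator = 1 + 3.7931×0.63419 = 3.4056.
N = 1112/3.4056 = 326.524.

327 seals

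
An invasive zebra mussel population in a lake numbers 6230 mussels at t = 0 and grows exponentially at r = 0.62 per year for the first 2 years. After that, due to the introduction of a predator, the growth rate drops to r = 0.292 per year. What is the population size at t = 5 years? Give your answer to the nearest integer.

Phase 1: N(2) = 6230·e^(0.62×2) = 6230·e^1.24 = 21528.5.
Phase 2 runs for 5 − 2 = 3 years at r = 0.292.
N(5) = 21528.5·e^(0.292×3) = 21528.5·e^0.876 = 51695.8.

51696 mussels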